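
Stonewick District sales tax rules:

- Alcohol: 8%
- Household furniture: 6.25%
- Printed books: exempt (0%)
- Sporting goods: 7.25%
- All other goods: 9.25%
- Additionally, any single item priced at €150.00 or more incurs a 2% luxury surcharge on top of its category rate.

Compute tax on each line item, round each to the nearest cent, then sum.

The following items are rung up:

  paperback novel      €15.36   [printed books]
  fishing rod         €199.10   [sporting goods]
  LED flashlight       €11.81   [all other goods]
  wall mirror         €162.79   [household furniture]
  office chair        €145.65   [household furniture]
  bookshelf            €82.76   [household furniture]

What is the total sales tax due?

€47.21

Paperback novel €15.36: printed books → 0% → €0.00
Fishing rod €199.10: sporting goods → 7.25% + 2% surcharge = 9.25% → €18.42
LED flashlight €11.81: all other goods → 9.25% → €1.09
Wall mirror €162.79: household furniture → 6.25% + 2% surcharge = 8.25% → €13.43
Office chair €145.65: household furniture → 6.25% → €9.10
Bookshelf €82.76: household furniture → 6.25% → €5.17
Total tax = €18.42 + €1.09 + €13.43 + €9.10 + €5.17 = €47.21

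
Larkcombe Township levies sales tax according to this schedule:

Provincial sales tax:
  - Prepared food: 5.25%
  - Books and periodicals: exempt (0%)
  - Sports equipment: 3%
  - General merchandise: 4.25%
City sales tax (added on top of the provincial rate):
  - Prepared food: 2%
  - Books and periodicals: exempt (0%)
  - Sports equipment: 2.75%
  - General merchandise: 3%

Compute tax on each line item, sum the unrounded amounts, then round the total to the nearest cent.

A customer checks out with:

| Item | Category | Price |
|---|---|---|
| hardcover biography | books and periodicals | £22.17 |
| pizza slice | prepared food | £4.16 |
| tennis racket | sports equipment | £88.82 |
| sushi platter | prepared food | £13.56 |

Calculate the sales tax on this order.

Hardcover biography £22.17: books and periodicals → 0% + 0% city = 0% → £0.00
Pizza slice £4.16: prepared food → 5.25% + 2% city = 7.25% → £0.3016
Tennis racket £88.82: sports equipment → 3% + 2.75% city = 5.75% → £5.10715
Sushi platter £13.56: prepared food → 5.25% + 2% city = 7.25% → £0.9831
Unrounded tax sum = £6.39185 → £6.39

£6.39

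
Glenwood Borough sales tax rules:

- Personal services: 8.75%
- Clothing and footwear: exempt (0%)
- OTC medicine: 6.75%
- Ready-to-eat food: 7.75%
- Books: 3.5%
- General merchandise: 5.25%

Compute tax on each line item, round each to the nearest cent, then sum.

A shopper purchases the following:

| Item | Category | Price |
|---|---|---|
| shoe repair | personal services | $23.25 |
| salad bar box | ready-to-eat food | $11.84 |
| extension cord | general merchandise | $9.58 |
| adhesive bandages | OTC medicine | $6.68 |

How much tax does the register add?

Shoe repair $23.25: personal services → 8.75% → $2.03
Salad bar box $11.84: ready-to-eat food → 7.75% → $0.92
Extension cord $9.58: general merchandise → 5.25% → $0.50
Adhesive bandages $6.68: OTC medicine → 6.75% → $0.45
Total tax = $2.03 + $0.92 + $0.50 + $0.45 = $3.90

$3.90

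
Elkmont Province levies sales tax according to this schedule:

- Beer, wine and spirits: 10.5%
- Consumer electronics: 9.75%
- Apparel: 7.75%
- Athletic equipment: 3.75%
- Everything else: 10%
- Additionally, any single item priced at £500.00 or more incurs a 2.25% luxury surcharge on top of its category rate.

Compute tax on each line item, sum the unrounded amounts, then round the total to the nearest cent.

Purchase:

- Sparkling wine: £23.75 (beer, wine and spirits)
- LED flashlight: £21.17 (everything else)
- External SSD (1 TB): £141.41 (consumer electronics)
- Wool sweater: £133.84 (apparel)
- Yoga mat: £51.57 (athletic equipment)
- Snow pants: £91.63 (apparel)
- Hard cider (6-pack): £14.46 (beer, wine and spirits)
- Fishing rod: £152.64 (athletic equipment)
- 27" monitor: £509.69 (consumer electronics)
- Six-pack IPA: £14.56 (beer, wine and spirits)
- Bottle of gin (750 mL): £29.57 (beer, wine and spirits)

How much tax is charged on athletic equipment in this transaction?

£7.66

Yoga mat £51.57: athletic equipment → 3.75% → £1.933875
Fishing rod £152.64: athletic equipment → 3.75% → £5.724
Tax on athletic equipment: unrounded sum = £7.657875 → £7.66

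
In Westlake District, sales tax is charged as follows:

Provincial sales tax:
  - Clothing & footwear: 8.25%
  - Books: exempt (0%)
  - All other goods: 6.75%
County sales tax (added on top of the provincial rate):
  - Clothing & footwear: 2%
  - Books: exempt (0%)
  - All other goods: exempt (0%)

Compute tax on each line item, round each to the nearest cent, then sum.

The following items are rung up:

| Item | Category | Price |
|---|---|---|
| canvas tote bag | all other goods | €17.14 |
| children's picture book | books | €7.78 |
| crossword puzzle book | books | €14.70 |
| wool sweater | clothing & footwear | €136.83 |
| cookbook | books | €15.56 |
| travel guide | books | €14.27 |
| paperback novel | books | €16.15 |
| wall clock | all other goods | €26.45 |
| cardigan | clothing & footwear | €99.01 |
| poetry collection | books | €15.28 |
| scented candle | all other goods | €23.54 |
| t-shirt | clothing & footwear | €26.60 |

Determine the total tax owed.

Canvas tote bag €17.14: all other goods → 6.75% + 0% county = 6.75% → €1.16
Children's picture book €7.78: books → 0% + 0% county = 0% → €0.00
Crossword puzzle book €14.70: books → 0% + 0% county = 0% → €0.00
Wool sweater €136.83: clothing & footwear → 8.25% + 2% county = 10.25% → €14.03
Cookbook €15.56: books → 0% + 0% county = 0% → €0.00
Travel guide €14.27: books → 0% + 0% county = 0% → €0.00
Paperback novel €16.15: books → 0% + 0% county = 0% → €0.00
Wall clock €26.45: all other goods → 6.75% + 0% county = 6.75% → €1.79
Cardigan €99.01: clothing & footwear → 8.25% + 2% county = 10.25% → €10.15
Poetry collection €15.28: books → 0% + 0% county = 0% → €0.00
Scented candle €23.54: all other goods → 6.75% + 0% county = 6.75% → €1.59
T-shirt €26.60: clothing & footwear → 8.25% + 2% county = 10.25% → €2.73
Total tax = €1.16 + €14.03 + €1.79 + €10.15 + €1.59 + €2.73 = €31.45

€31.45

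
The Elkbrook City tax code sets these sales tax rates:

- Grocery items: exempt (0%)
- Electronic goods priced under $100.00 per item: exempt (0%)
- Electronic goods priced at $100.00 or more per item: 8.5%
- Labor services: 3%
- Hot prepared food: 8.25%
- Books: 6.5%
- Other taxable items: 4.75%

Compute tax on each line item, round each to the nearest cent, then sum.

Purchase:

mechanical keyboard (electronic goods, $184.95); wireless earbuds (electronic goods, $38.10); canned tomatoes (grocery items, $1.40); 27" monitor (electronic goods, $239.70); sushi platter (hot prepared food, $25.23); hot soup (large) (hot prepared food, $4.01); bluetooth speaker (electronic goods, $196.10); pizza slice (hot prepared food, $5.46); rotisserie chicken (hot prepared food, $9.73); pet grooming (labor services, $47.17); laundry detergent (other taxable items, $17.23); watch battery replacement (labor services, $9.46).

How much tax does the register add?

Mechanical keyboard $184.95: electronic goods, $100.00 or more → 8.5% → $15.72
Wireless earbuds $38.10: electronic goods, under $100.00 → 0% → $0.00
Canned tomatoes $1.40: grocery items → 0% → $0.00
27" monitor $239.70: electronic goods, $100.00 or more → 8.5% → $20.37
Sushi platter $25.23: hot prepared food → 8.25% → $2.08
Hot soup (large) $4.01: hot prepared food → 8.25% → $0.33
Bluetooth speaker $196.10: electronic goods, $100.00 or more → 8.5% → $16.67
Pizza slice $5.46: hot prepared food → 8.25% → $0.45
Rotisserie chicken $9.73: hot prepared food → 8.25% → $0.80
Pet grooming $47.17: labor services → 3% → $1.42
Laundry detergent $17.23: other taxable items → 4.75% → $0.82
Watch battery replacement $9.46: labor services → 3% → $0.28
Total tax = $15.72 + $20.37 + $2.08 + $0.33 + $16.67 + $0.45 + $0.80 + $1.42 + $0.82 + $0.28 = $58.94

$58.94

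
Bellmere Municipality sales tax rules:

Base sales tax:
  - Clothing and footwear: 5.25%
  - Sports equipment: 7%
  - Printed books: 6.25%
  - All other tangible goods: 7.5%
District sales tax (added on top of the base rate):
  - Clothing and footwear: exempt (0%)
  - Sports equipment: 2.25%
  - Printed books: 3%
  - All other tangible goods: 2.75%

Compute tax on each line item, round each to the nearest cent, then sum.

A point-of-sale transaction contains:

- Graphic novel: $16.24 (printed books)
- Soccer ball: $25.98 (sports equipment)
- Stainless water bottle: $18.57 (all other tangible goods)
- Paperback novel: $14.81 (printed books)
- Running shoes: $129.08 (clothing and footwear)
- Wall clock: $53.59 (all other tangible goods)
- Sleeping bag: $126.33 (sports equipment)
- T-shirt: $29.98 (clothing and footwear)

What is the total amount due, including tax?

Graphic novel $16.24: printed books → 6.25% + 3% district = 9.25% → $1.50
Soccer ball $25.98: sports equipment → 7% + 2.25% district = 9.25% → $2.40
Stainless water bottle $18.57: all other tangible goods → 7.5% + 2.75% district = 10.25% → $1.90
Paperback novel $14.81: printed books → 6.25% + 3% district = 9.25% → $1.37
Running shoes $129.08: clothing and footwear → 5.25% + 0% district = 5.25% → $6.78
Wall clock $53.59: all other tangible goods → 7.5% + 2.75% district = 10.25% → $5.49
Sleeping bag $126.33: sports equipment → 7% + 2.25% district = 9.25% → $11.69
T-shirt $29.98: clothing and footwear → 5.25% + 0% district = 5.25% → $1.57
Subtotal = $414.58; tax = $32.70; total due = $447.28

$447.28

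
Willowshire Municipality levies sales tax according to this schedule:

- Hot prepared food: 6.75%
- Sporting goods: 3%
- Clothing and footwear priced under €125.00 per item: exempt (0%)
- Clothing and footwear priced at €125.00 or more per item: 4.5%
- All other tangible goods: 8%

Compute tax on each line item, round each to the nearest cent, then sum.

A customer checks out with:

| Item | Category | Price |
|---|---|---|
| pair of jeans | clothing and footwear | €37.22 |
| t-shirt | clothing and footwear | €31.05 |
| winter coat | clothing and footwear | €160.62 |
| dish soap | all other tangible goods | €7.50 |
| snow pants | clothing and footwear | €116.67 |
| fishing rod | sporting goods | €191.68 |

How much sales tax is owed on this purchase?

€13.58

Pair of jeans €37.22: clothing and footwear, under €125.00 → 0% → €0.00
T-shirt €31.05: clothing and footwear, under €125.00 → 0% → €0.00
Winter coat €160.62: clothing and footwear, €125.00 or more → 4.5% → €7.23
Dish soap €7.50: all other tangible goods → 8% → €0.60
Snow pants €116.67: clothing and footwear, under €125.00 → 0% → €0.00
Fishing rod €191.68: sporting goods → 3% → €5.75
Total tax = €7.23 + €0.60 + €5.75 = €13.58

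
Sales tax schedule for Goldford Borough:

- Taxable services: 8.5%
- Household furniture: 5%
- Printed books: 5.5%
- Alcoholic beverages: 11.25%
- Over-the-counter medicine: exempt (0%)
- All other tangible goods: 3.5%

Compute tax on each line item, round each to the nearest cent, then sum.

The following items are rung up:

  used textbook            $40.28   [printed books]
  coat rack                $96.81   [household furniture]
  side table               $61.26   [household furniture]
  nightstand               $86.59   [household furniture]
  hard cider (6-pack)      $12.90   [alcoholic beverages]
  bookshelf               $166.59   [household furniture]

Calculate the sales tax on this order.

Used textbook $40.28: printed books → 5.5% → $2.22
Coat rack $96.81: household furniture → 5% → $4.84
Side table $61.26: household furniture → 5% → $3.06
Nightstand $86.59: household furniture → 5% → $4.33
Hard cider (6-pack) $12.90: alcoholic beverages → 11.25% → $1.45
Bookshelf $166.59: household furniture → 5% → $8.33
Total tax = $2.22 + $4.84 + $3.06 + $4.33 + $1.45 + $8.33 = $24.23

$24.23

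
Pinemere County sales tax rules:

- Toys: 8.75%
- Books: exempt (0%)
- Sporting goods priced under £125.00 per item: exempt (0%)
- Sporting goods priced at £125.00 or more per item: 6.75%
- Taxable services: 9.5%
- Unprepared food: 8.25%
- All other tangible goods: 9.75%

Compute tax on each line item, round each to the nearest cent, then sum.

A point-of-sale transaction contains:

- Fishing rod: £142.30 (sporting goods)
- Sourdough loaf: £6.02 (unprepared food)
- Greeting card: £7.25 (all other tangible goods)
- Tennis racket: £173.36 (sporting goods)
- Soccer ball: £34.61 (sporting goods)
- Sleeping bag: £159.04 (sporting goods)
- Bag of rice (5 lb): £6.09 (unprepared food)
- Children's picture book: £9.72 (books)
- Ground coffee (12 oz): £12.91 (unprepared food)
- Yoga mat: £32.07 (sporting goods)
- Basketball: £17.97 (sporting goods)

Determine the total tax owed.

£34.83

Fishing rod £142.30: sporting goods, £125.00 or more → 6.75% → £9.61
Sourdough loaf £6.02: unprepared food → 8.25% → £0.50
Greeting card £7.25: all other tangible goods → 9.75% → £0.71
Tennis racket £173.36: sporting goods, £125.00 or more → 6.75% → £11.70
Soccer ball £34.61: sporting goods, under £125.00 → 0% → £0.00
Sleeping bag £159.04: sporting goods, £125.00 or more → 6.75% → £10.74
Bag of rice (5 lb) £6.09: unprepared food → 8.25% → £0.50
Children's picture book £9.72: books → 0% → £0.00
Ground coffee (12 oz) £12.91: unprepared food → 8.25% → £1.07
Yoga mat £32.07: sporting goods, under £125.00 → 0% → £0.00
Basketball £17.97: sporting goods, under £125.00 → 0% → £0.00
Total tax = £9.61 + £0.50 + £0.71 + £11.70 + £10.74 + £0.50 + £1.07 = £34.83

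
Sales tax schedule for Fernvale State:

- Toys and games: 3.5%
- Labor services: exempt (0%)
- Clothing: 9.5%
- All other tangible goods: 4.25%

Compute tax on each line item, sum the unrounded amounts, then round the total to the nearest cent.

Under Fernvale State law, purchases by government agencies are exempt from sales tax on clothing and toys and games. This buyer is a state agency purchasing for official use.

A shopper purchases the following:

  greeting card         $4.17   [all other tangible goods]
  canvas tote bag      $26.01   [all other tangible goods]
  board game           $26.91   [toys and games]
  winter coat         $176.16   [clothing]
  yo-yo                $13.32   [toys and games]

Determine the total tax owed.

$1.28

Greeting card $4.17: all other tangible goods → 4.25% → $0.177225
Canvas tote bag $26.01: all other tangible goods → 4.25% → $1.105425
Board game $26.91: toys and games, buyer-exempt → 0% → $0.00
Winter coat $176.16: clothing, buyer-exempt → 0% → $0.00
Yo-yo $13.32: toys and games, buyer-exempt → 0% → $0.00
Unrounded tax sum = $1.28265 → $1.28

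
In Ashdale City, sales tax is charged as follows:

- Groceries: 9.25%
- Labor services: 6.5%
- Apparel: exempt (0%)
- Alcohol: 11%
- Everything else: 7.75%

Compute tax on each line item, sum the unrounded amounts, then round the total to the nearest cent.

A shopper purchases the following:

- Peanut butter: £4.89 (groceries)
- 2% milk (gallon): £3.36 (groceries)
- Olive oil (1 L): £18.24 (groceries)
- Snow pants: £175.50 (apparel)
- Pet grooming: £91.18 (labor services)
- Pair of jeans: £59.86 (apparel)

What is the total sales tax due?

Peanut butter £4.89: groceries → 9.25% → £0.452325
2% milk (gallon) £3.36: groceries → 9.25% → £0.3108
Olive oil (1 L) £18.24: groceries → 9.25% → £1.6872
Snow pants £175.50: apparel → 0% → £0.00
Pet grooming £91.18: labor services → 6.5% → £5.9267
Pair of jeans £59.86: apparel → 0% → £0.00
Unrounded tax sum = £8.377025 → £8.38

£8.38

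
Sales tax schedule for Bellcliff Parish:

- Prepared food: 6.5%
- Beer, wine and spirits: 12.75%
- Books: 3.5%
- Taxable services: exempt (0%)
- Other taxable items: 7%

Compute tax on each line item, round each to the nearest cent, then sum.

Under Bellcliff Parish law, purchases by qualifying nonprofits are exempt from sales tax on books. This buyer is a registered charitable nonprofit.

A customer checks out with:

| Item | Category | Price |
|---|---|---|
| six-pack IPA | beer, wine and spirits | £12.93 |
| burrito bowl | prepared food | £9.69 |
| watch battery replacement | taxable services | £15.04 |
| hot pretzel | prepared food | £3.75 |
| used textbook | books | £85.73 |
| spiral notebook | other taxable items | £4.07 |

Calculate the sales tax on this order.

£2.80

Six-pack IPA £12.93: beer, wine and spirits → 12.75% → £1.65
Burrito bowl £9.69: prepared food → 6.5% → £0.63
Watch battery replacement £15.04: taxable services → 0% → £0.00
Hot pretzel £3.75: prepared food → 6.5% → £0.24
Used textbook £85.73: books, buyer-exempt → 0% → £0.00
Spiral notebook £4.07: other taxable items → 7% → £0.28
Total tax = £1.65 + £0.63 + £0.24 + £0.28 = £2.80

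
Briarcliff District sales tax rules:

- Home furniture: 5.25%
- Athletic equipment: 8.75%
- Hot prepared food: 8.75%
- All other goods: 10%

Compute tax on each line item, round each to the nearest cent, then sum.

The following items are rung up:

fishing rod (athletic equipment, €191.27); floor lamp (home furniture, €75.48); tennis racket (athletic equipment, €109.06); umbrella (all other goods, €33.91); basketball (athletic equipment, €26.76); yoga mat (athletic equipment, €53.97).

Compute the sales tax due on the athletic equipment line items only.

€33.34

Fishing rod €191.27: athletic equipment → 8.75% → €16.74
Tennis racket €109.06: athletic equipment → 8.75% → €9.54
Basketball €26.76: athletic equipment → 8.75% → €2.34
Yoga mat €53.97: athletic equipment → 8.75% → €4.72
Tax on athletic equipment = €16.74 + €9.54 + €2.34 + €4.72 = €33.34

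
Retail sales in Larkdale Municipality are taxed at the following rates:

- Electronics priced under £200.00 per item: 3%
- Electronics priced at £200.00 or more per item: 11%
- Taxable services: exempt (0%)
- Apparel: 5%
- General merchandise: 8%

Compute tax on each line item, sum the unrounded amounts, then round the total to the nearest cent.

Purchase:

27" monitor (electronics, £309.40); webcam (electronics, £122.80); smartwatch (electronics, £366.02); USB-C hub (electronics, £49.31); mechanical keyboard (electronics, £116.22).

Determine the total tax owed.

£82.95

27" monitor £309.40: electronics, £200.00 or more → 11% → £34.034
Webcam £122.80: electronics, under £200.00 → 3% → £3.684
Smartwatch £366.02: electronics, £200.00 or more → 11% → £40.2622
USB-C hub £49.31: electronics, under £200.00 → 3% → £1.4793
Mechanical keyboard £116.22: electronics, under £200.00 → 3% → £3.4866
Unrounded tax sum = £82.9461 → £82.95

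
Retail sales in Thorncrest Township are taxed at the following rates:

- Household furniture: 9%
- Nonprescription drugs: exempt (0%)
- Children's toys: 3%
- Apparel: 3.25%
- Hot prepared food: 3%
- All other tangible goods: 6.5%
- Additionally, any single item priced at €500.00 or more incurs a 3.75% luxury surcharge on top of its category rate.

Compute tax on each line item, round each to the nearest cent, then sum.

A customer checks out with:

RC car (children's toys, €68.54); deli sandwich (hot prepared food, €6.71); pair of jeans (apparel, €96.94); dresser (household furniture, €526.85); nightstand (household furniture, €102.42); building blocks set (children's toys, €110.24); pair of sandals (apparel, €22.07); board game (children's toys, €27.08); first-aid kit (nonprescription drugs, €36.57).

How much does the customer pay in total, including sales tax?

RC car €68.54: children's toys → 3% → €2.06
Deli sandwich €6.71: hot prepared food → 3% → €0.20
Pair of jeans €96.94: apparel → 3.25% → €3.15
Dresser €526.85: household furniture → 9% + 3.75% surcharge = 12.75% → €67.17
Nightstand €102.42: household furniture → 9% → €9.22
Building blocks set €110.24: children's toys → 3% → €3.31
Pair of sandals €22.07: apparel → 3.25% → €0.72
Board game €27.08: children's toys → 3% → €0.81
First-aid kit €36.57: nonprescription drugs → 0% → €0.00
Subtotal = €997.42; tax = €86.64; total due = €1084.06

€1084.06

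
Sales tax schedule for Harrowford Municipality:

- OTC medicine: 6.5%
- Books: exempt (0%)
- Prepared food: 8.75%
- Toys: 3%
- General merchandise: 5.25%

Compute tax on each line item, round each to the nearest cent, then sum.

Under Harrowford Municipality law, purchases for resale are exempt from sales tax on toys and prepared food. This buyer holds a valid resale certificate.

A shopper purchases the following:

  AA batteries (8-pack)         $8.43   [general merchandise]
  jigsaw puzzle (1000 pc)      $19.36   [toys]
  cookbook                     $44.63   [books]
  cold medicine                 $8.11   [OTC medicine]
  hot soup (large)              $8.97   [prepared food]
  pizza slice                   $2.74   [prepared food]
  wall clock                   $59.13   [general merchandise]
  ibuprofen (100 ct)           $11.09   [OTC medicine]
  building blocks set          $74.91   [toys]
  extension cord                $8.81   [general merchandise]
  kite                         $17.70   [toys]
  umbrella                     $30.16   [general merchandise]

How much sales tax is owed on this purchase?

AA batteries (8-pack) $8.43: general merchandise → 5.25% → $0.44
Jigsaw puzzle (1000 pc) $19.36: toys, buyer-exempt → 0% → $0.00
Cookbook $44.63: books → 0% → $0.00
Cold medicine $8.11: OTC medicine → 6.5% → $0.53
Hot soup (large) $8.97: prepared food, buyer-exempt → 0% → $0.00
Pizza slice $2.74: prepared food, buyer-exempt → 0% → $0.00
Wall clock $59.13: general merchandise → 5.25% → $3.10
Ibuprofen (100 ct) $11.09: OTC medicine → 6.5% → $0.72
Building blocks set $74.91: toys, buyer-exempt → 0% → $0.00
Extension cord $8.81: general merchandise → 5.25% → $0.46
Kite $17.70: toys, buyer-exempt → 0% → $0.00
Umbrella $30.16: general merchandise → 5.25% → $1.58
Total tax = $0.44 + $0.53 + $3.10 + $0.72 + $0.46 + $1.58 = $6.83

$6.83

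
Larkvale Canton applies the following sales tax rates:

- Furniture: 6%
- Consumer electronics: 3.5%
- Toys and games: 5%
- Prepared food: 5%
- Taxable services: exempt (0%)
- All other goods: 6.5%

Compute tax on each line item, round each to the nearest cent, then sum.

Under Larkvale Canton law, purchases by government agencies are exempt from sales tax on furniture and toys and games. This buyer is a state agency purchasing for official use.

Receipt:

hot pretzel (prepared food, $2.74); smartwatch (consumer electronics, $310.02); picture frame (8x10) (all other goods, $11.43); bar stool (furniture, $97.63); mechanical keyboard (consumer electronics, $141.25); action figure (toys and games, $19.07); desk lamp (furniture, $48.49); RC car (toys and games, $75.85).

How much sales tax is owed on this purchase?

Hot pretzel $2.74: prepared food → 5% → $0.14
Smartwatch $310.02: consumer electronics → 3.5% → $10.85
Picture frame (8x10) $11.43: all other goods → 6.5% → $0.74
Bar stool $97.63: furniture, buyer-exempt → 0% → $0.00
Mechanical keyboard $141.25: consumer electronics → 3.5% → $4.94
Action figure $19.07: toys and games, buyer-exempt → 0% → $0.00
Desk lamp $48.49: furniture, buyer-exempt → 0% → $0.00
RC car $75.85: toys and games, buyer-exempt → 0% → $0.00
Total tax = $0.14 + $10.85 + $0.74 + $4.94 = $16.67

$16.67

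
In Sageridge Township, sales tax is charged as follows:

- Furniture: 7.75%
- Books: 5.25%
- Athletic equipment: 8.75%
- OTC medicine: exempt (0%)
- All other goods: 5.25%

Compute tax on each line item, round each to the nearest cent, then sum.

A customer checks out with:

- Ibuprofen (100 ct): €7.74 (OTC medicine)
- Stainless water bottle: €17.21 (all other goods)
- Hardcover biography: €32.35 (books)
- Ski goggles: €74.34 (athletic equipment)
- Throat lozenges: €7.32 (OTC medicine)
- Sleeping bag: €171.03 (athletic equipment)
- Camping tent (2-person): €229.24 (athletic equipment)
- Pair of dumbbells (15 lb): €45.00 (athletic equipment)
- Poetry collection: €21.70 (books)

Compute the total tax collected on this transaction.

Ibuprofen (100 ct) €7.74: OTC medicine → 0% → €0.00
Stainless water bottle €17.21: all other goods → 5.25% → €0.90
Hardcover biography €32.35: books → 5.25% → €1.70
Ski goggles €74.34: athletic equipment → 8.75% → €6.50
Throat lozenges €7.32: OTC medicine → 0% → €0.00
Sleeping bag €171.03: athletic equipment → 8.75% → €14.97
Camping tent (2-person) €229.24: athletic equipment → 8.75% → €20.06
Pair of dumbbells (15 lb) €45.00: athletic equipment → 8.75% → €3.94
Poetry collection €21.70: books → 5.25% → €1.14
Total tax = €0.90 + €1.70 + €6.50 + €14.97 + €20.06 + €3.94 + €1.14 = €49.21

€49.21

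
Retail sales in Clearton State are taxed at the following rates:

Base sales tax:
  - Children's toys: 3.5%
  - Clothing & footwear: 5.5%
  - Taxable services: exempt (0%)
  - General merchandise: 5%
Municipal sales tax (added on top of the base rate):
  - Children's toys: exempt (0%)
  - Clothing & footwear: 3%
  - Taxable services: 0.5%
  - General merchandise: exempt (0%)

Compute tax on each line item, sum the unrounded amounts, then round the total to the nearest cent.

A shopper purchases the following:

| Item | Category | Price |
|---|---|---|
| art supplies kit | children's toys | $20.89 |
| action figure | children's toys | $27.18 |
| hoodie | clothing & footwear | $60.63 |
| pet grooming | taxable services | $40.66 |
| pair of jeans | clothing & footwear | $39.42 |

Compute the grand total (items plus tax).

$199.17

Art supplies kit $20.89: children's toys → 3.5% + 0% municipal = 3.5% → $0.73115
Action figure $27.18: children's toys → 3.5% + 0% municipal = 3.5% → $0.9513
Hoodie $60.63: clothing & footwear → 5.5% + 3% municipal = 8.5% → $5.15355
Pet grooming $40.66: taxable services → 0% + 0.5% municipal = 0.5% → $0.2033
Pair of jeans $39.42: clothing & footwear → 5.5% + 3% municipal = 8.5% → $3.3507
Subtotal = $188.78; unrounded tax = $10.39 → $10.39; total due = $199.17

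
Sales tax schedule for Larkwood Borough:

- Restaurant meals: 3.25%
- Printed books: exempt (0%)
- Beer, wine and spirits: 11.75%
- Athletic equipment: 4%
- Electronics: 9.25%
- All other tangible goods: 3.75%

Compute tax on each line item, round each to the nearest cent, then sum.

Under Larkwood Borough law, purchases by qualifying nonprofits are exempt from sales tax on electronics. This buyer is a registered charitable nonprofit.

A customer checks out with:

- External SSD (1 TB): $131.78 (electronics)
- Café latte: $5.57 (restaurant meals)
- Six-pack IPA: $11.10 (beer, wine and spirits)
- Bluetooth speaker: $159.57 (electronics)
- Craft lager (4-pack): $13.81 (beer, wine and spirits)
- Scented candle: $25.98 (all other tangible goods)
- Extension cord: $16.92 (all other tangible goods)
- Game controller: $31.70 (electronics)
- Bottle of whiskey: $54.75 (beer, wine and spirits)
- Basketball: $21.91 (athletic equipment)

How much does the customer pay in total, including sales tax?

$485.10

External SSD (1 TB) $131.78: electronics, buyer-exempt → 0% → $0.00
Café latte $5.57: restaurant meals → 3.25% → $0.18
Six-pack IPA $11.10: beer, wine and spirits → 11.75% → $1.30
Bluetooth speaker $159.57: electronics, buyer-exempt → 0% → $0.00
Craft lager (4-pack) $13.81: beer, wine and spirits → 11.75% → $1.62
Scented candle $25.98: all other tangible goods → 3.75% → $0.97
Extension cord $16.92: all other tangible goods → 3.75% → $0.63
Game controller $31.70: electronics, buyer-exempt → 0% → $0.00
Bottle of whiskey $54.75: beer, wine and spirits → 11.75% → $6.43
Basketball $21.91: athletic equipment → 4% → $0.88
Subtotal = $473.09; tax = $12.01; total due = $485.10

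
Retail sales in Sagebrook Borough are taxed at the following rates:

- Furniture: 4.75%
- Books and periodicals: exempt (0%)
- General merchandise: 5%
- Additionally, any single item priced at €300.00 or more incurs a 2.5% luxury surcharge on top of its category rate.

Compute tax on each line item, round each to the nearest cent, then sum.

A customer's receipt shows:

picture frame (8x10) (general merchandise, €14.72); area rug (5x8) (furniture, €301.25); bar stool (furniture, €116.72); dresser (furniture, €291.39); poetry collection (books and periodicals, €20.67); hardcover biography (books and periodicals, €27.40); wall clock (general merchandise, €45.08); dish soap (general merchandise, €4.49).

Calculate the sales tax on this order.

Picture frame (8x10) €14.72: general merchandise → 5% → €0.74
Area rug (5x8) €301.25: furniture → 4.75% + 2.5% surcharge = 7.25% → €21.84
Bar stool €116.72: furniture → 4.75% → €5.54
Dresser €291.39: furniture → 4.75% → €13.84
Poetry collection €20.67: books and periodicals → 0% → €0.00
Hardcover biography €27.40: books and periodicals → 0% → €0.00
Wall clock €45.08: general merchandise → 5% → €2.25
Dish soap €4.49: general merchandise → 5% → €0.22
Total tax = €0.74 + €21.84 + €5.54 + €13.84 + €2.25 + €0.22 = €44.43

€44.43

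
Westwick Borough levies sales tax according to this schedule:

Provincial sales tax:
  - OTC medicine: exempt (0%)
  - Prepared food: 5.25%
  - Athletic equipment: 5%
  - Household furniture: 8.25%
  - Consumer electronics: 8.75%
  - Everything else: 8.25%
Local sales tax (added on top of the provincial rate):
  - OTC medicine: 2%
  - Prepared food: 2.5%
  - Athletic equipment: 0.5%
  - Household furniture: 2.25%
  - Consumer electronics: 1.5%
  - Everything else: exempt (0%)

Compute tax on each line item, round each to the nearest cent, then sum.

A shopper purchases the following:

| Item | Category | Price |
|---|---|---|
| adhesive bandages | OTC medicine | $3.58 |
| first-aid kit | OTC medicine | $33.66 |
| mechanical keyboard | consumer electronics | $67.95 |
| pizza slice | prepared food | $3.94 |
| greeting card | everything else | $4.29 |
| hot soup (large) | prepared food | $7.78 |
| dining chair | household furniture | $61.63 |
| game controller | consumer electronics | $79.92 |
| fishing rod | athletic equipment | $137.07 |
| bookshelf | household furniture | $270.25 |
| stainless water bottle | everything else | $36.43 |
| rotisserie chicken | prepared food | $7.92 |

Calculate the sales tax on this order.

Adhesive bandages $3.58: OTC medicine → 0% + 2% local = 2% → $0.07
First-aid kit $33.66: OTC medicine → 0% + 2% local = 2% → $0.67
Mechanical keyboard $67.95: consumer electronics → 8.75% + 1.5% local = 10.25% → $6.96
Pizza slice $3.94: prepared food → 5.25% + 2.5% local = 7.75% → $0.31
Greeting card $4.29: everything else → 8.25% + 0% local = 8.25% → $0.35
Hot soup (large) $7.78: prepared food → 5.25% + 2.5% local = 7.75% → $0.60
Dining chair $61.63: household furniture → 8.25% + 2.25% local = 10.5% → $6.47
Game controller $79.92: consumer electronics → 8.75% + 1.5% local = 10.25% → $8.19
Fishing rod $137.07: athletic equipment → 5% + 0.5% local = 5.5% → $7.54
Bookshelf $270.25: household furniture → 8.25% + 2.25% local = 10.5% → $28.38
Stainless water bottle $36.43: everything else → 8.25% + 0% local = 8.25% → $3.01
Rotisserie chicken $7.92: prepared food → 5.25% + 2.5% local = 7.75% → $0.61
Total tax = $0.07 + $0.67 + $6.96 + $0.31 + $0.35 + $0.60 + $6.47 + $8.19 + $7.54 + $28.38 + $3.01 + $0.61 = $63.16

$63.16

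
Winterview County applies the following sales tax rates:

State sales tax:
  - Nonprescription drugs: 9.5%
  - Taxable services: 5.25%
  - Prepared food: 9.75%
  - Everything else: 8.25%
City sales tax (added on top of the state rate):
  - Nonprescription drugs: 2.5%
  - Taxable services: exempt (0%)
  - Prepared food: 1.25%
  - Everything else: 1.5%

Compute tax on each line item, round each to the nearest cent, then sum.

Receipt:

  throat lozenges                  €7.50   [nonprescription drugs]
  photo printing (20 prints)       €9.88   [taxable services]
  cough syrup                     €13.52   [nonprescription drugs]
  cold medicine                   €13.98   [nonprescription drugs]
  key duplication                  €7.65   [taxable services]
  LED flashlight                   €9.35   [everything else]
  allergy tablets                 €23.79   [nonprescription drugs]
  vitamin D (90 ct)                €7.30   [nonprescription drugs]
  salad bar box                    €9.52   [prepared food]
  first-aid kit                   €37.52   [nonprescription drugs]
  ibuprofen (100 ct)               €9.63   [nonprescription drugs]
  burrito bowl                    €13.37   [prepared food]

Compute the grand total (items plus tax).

Throat lozenges €7.50: nonprescription drugs → 9.5% + 2.5% city = 12% → €0.90
Photo printing (20 prints) €9.88: taxable services → 5.25% + 0% city = 5.25% → €0.52
Cough syrup €13.52: nonprescription drugs → 9.5% + 2.5% city = 12% → €1.62
Cold medicine €13.98: nonprescription drugs → 9.5% + 2.5% city = 12% → €1.68
Key duplication €7.65: taxable services → 5.25% + 0% city = 5.25% → €0.40
LED flashlight €9.35: everything else → 8.25% + 1.5% city = 9.75% → €0.91
Allergy tablets €23.79: nonprescription drugs → 9.5% + 2.5% city = 12% → €2.85
Vitamin D (90 ct) €7.30: nonprescription drugs → 9.5% + 2.5% city = 12% → €0.88
Salad bar box €9.52: prepared food → 9.75% + 1.25% city = 11% → €1.05
First-aid kit €37.52: nonprescription drugs → 9.5% + 2.5% city = 12% → €4.50
Ibuprofen (100 ct) €9.63: nonprescription drugs → 9.5% + 2.5% city = 12% → €1.16
Burrito bowl €13.37: prepared food → 9.75% + 1.25% city = 11% → €1.47
Subtotal = €163.01; tax = €17.94; total due = €180.95

€180.95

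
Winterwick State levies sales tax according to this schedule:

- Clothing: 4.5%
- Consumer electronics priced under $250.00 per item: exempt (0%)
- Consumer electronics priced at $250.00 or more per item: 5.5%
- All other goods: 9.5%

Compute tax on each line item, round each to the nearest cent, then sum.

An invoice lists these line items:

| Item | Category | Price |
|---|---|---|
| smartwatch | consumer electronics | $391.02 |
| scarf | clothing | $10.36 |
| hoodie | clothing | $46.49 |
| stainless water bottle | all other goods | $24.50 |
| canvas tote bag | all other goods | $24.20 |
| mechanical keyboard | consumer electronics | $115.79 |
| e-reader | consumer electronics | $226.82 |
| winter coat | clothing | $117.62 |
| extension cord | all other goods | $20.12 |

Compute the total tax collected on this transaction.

$35.90

Smartwatch $391.02: consumer electronics, $250.00 or more → 5.5% → $21.51
Scarf $10.36: clothing → 4.5% → $0.47
Hoodie $46.49: clothing → 4.5% → $2.09
Stainless water bottle $24.50: all other goods → 9.5% → $2.33
Canvas tote bag $24.20: all other goods → 9.5% → $2.30
Mechanical keyboard $115.79: consumer electronics, under $250.00 → 0% → $0.00
E-reader $226.82: consumer electronics, under $250.00 → 0% → $0.00
Winter coat $117.62: clothing → 4.5% → $5.29
Extension cord $20.12: all other goods → 9.5% → $1.91
Total tax = $21.51 + $0.47 + $2.09 + $2.33 + $2.30 + $5.29 + $1.91 = $35.90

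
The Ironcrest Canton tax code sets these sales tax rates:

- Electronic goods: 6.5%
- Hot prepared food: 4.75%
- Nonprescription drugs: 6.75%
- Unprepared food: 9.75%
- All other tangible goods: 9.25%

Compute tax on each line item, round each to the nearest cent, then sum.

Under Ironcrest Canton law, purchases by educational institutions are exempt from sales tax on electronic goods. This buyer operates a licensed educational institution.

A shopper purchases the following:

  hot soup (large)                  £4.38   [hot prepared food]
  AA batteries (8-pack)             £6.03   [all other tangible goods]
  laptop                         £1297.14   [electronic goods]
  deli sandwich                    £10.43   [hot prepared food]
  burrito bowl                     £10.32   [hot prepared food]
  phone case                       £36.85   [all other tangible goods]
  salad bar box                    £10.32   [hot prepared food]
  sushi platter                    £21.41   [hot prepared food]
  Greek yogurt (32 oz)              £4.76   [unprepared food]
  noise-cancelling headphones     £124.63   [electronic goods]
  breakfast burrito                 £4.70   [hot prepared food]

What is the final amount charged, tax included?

Hot soup (large) £4.38: hot prepared food → 4.75% → £0.21
AA batteries (8-pack) £6.03: all other tangible goods → 9.25% → £0.56
Laptop £1297.14: electronic goods, buyer-exempt → 0% → £0.00
Deli sandwich £10.43: hot prepared food → 4.75% → £0.50
Burrito bowl £10.32: hot prepared food → 4.75% → £0.49
Phone case £36.85: all other tangible goods → 9.25% → £3.41
Salad bar box £10.32: hot prepared food → 4.75% → £0.49
Sushi platter £21.41: hot prepared food → 4.75% → £1.02
Greek yogurt (32 oz) £4.76: unprepared food → 9.75% → £0.46
Noise-cancelling headphones £124.63: electronic goods, buyer-exempt → 0% → £0.00
Breakfast burrito £4.70: hot prepared food → 4.75% → £0.22
Subtotal = £1530.97; tax = £7.36; total due = £1538.33

£1538.33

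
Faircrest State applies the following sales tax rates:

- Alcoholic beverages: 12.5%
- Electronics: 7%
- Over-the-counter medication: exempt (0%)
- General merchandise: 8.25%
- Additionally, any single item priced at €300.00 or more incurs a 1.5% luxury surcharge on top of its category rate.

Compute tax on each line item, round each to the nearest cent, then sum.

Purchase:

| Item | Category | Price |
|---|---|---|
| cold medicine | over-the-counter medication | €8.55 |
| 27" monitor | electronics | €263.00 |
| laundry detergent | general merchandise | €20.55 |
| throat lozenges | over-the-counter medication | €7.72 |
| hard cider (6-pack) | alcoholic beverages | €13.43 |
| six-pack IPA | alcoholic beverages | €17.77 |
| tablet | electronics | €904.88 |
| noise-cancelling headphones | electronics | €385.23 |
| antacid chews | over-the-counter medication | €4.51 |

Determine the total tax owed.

€133.66

Cold medicine €8.55: over-the-counter medication → 0% → €0.00
27" monitor €263.00: electronics → 7% → €18.41
Laundry detergent €20.55: general merchandise → 8.25% → €1.70
Throat lozenges €7.72: over-the-counter medication → 0% → €0.00
Hard cider (6-pack) €13.43: alcoholic beverages → 12.5% → €1.68
Six-pack IPA €17.77: alcoholic beverages → 12.5% → €2.22
Tablet €904.88: electronics → 7% + 1.5% surcharge = 8.5% → €76.91
Noise-cancelling headphones €385.23: electronics → 7% + 1.5% surcharge = 8.5% → €32.74
Antacid chews €4.51: over-the-counter medication → 0% → €0.00
Total tax = €18.41 + €1.70 + €1.68 + €2.22 + €76.91 + €32.74 = €133.66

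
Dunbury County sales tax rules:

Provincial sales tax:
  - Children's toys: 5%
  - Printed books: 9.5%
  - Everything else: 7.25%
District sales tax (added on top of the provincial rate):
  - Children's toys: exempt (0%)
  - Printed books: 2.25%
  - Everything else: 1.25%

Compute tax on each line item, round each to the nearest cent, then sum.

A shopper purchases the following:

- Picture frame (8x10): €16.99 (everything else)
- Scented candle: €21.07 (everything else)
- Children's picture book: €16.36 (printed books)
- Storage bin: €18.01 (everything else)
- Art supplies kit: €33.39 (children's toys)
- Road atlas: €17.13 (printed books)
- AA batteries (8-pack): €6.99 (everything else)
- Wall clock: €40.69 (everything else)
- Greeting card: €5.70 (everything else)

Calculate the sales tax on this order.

Picture frame (8x10) €16.99: everything else → 7.25% + 1.25% district = 8.5% → €1.44
Scented candle €21.07: everything else → 7.25% + 1.25% district = 8.5% → €1.79
Children's picture book €16.36: printed books → 9.5% + 2.25% district = 11.75% → €1.92
Storage bin €18.01: everything else → 7.25% + 1.25% district = 8.5% → €1.53
Art supplies kit €33.39: children's toys → 5% + 0% district = 5% → €1.67
Road atlas €17.13: printed books → 9.5% + 2.25% district = 11.75% → €2.01
AA batteries (8-pack) €6.99: everything else → 7.25% + 1.25% district = 8.5% → €0.59
Wall clock €40.69: everything else → 7.25% + 1.25% district = 8.5% → €3.46
Greeting card €5.70: everything else → 7.25% + 1.25% district = 8.5% → €0.48
Total tax = €1.44 + €1.79 + €1.92 + €1.53 + €1.67 + €2.01 + €0.59 + €3.46 + €0.48 = €14.89

€14.89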